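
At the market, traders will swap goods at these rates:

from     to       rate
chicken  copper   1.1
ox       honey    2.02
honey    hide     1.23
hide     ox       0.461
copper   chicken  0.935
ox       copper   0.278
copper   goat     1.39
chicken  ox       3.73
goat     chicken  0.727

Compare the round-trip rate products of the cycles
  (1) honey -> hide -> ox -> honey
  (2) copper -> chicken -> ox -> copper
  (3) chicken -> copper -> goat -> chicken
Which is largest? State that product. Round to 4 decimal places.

(1) 1.23 × 0.461 × 2.02 = 1.14540
(2) 0.935 × 3.73 × 0.278 = 0.96954
(3) 1.1 × 1.39 × 0.727 = 1.11158
Highest is cycle (1) at 1.1454 (>1, arbitrage).

1.1454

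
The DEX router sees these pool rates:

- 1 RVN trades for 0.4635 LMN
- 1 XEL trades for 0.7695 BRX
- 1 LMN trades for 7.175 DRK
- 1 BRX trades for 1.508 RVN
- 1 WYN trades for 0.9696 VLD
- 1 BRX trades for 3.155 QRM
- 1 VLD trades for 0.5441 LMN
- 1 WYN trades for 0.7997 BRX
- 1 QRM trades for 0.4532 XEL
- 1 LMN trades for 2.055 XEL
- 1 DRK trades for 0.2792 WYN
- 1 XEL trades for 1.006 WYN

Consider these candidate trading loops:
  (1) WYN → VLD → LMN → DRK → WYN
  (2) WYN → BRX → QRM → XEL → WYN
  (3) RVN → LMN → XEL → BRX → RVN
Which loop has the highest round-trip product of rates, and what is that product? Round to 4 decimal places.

1.1503

(1) 0.9696 × 0.5441 × 7.175 × 0.2792 = 1.05684
(2) 0.7997 × 3.155 × 0.4532 × 1.006 = 1.15031
(3) 0.4635 × 2.055 × 0.7695 × 1.508 = 1.10528
Highest is cycle (2) at 1.1503 (>1, arbitrage).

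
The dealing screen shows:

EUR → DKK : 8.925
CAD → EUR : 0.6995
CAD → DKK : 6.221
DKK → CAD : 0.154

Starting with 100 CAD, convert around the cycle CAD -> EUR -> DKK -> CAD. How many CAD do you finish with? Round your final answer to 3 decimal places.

96.143

100 CAD × 0.6995 = 69.95 EUR
69.95 EUR × 8.925 = 624.30375 DKK
624.30375 DKK × 0.154 = 96.1427775 CAD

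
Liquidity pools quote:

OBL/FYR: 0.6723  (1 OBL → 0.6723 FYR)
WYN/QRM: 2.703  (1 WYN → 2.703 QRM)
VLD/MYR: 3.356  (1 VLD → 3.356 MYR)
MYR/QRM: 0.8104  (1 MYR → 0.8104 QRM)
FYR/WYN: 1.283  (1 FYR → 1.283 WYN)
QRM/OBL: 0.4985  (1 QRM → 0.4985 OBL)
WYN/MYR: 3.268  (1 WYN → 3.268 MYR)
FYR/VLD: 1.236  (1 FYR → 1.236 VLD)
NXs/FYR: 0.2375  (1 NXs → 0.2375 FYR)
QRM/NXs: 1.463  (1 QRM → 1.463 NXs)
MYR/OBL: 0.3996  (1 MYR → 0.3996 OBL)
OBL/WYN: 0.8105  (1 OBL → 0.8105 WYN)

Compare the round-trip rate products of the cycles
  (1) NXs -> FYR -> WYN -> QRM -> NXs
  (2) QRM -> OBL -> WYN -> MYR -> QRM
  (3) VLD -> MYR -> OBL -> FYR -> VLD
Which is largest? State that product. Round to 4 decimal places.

(1) 0.2375 × 1.283 × 2.703 × 1.463 = 1.20498
(2) 0.4985 × 0.8105 × 3.268 × 0.8104 = 1.07004
(3) 3.356 × 0.3996 × 0.6723 × 1.236 = 1.11437
Highest is cycle (1) at 1.2050 (>1, arbitrage).

1.2050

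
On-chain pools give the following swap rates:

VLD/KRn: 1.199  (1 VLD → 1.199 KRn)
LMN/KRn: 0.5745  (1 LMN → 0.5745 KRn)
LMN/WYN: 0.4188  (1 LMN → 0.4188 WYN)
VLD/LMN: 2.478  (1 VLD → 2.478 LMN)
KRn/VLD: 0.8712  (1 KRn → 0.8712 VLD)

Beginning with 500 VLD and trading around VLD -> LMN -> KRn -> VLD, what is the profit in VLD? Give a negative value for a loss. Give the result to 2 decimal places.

120.12

500 VLD × 2.478 = 1239 LMN
1239 LMN × 0.5745 = 711.8055 KRn
711.8055 KRn × 0.8712 = 620.1249516 VLD
Net change: 620.1249516 − 500 = 120.1249516 VLD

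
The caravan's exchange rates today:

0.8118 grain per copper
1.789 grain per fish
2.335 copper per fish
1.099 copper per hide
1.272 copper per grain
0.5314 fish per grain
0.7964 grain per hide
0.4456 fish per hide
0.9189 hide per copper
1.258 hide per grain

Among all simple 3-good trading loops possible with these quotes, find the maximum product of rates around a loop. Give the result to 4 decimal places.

1.1223

copper→grain→hide→copper: 0.8118 × 1.258 × 1.099 = 1.12235
copper→grain→fish→copper: 0.8118 × 0.5314 × 2.335 = 1.00730
hide→fish→grain→hide: 0.4456 × 1.789 × 1.258 = 1.00285
copper→hide→fish→copper: 0.9189 × 0.4456 × 2.335 = 0.95609
copper→hide→grain→copper: 0.9189 × 0.7964 × 1.272 = 0.93086
Maximum is copper→grain→hide→copper at 1.1223; arbitrage exists.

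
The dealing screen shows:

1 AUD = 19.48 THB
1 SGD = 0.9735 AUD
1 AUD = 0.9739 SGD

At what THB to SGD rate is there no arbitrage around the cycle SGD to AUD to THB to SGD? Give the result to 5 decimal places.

Known legs of the cycle: 0.9735 × 19.48 = 18.96378
For no arbitrage the full-cycle product must be 1, so the missing rate is 1 / 18.96378 ≈ 0.0527321.

0.05273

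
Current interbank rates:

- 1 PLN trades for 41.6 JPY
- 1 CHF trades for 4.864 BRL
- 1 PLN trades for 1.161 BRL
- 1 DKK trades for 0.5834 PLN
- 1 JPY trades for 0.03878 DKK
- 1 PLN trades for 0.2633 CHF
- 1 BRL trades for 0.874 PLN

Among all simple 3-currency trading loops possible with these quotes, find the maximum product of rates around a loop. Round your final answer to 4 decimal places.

PLN→CHF→BRL→PLN: 0.2633 × 4.864 × 0.874 = 1.11932
PLN→JPY→DKK→PLN: 41.6 × 0.03878 × 0.5834 = 0.94117
Maximum is PLN→CHF→BRL→PLN at 1.1193; arbitrage exists.

1.1193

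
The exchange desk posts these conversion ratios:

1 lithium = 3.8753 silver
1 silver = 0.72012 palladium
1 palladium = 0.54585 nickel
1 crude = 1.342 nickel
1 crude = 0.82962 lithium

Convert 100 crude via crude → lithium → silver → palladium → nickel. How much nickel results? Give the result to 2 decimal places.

126.38

100 crude × 0.82962 = 82.962 lithium
82.962 lithium × 3.8753 = 321.5026386 silver
321.5026386 silver × 0.72012 = 231.520480108632 palladium
231.520480108632 palladium × 0.54585 = 126.3754540672967772 nickel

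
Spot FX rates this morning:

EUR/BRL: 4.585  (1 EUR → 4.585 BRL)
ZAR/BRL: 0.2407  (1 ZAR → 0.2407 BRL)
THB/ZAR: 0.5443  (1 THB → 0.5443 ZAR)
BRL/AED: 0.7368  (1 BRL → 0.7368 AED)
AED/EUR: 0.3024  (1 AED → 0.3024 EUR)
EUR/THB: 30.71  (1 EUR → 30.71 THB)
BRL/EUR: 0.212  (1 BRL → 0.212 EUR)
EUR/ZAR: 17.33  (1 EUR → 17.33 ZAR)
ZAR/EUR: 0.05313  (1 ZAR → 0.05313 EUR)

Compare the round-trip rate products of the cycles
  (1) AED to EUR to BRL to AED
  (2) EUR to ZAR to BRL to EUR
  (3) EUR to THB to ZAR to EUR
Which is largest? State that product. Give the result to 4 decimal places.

1.0216

(1) 0.3024 × 4.585 × 0.7368 = 1.02158
(2) 17.33 × 0.2407 × 0.212 = 0.88432
(3) 30.71 × 0.5443 × 0.05313 = 0.88809
Highest is cycle (1) at 1.0216 (>1, arbitrage).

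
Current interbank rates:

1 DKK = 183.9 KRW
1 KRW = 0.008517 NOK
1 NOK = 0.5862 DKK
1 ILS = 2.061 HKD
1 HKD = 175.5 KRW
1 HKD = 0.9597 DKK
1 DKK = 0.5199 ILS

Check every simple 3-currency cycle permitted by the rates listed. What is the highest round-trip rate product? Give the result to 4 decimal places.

ILS→HKD→DKK→ILS: 2.061 × 0.9597 × 0.5199 = 1.02833
KRW→NOK→DKK→KRW: 0.008517 × 0.5862 × 183.9 = 0.91815
Maximum is ILS→HKD→DKK→ILS at 1.0283; arbitrage exists.

1.0283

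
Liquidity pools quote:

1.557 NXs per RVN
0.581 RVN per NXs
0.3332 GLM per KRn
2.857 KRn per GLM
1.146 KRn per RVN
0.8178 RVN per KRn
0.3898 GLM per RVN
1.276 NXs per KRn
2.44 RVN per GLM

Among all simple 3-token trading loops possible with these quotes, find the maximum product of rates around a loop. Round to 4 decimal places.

KRn→GLM→RVN→KRn: 0.3332 × 2.44 × 1.146 = 0.93171
KRn→RVN→GLM→KRn: 0.8178 × 0.3898 × 2.857 = 0.91075
KRn→NXs→RVN→KRn: 1.276 × 0.581 × 1.146 = 0.84959
Maximum is KRn→GLM→RVN→KRn at 0.9317; no arbitrage — every cycle loses value.

0.9317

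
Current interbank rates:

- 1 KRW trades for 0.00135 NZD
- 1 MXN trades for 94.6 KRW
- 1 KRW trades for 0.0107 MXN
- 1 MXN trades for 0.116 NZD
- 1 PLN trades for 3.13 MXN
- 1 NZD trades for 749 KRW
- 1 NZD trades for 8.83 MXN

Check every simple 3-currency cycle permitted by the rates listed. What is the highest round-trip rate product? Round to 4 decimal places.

KRW→NZD→MXN→KRW: 0.00135 × 8.83 × 94.6 = 1.12768
KRW→MXN→NZD→KRW: 0.0107 × 0.116 × 749 = 0.92966
Maximum is KRW→NZD→MXN→KRW at 1.1277; arbitrage exists.

1.1277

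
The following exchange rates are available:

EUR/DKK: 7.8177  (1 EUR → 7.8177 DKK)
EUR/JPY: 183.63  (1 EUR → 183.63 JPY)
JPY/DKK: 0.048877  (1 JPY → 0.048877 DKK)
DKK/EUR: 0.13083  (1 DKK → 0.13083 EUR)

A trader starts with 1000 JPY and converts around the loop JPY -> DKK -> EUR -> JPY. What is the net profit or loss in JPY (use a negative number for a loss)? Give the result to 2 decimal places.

1000 JPY × 0.048877 = 48.877 DKK
48.877 DKK × 0.13083 = 6.39457791 EUR
6.39457791 EUR × 183.63 = 1174.2363416133 JPY
Net change: 1174.2363416133 − 1000 = 174.2363416133 JPY

174.24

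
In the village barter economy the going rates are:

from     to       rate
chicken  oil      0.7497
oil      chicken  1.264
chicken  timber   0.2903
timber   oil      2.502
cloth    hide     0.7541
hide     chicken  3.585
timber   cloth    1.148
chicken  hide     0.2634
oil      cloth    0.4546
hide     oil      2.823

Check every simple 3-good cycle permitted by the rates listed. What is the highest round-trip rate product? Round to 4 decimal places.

cloth→hide→oil→cloth: 0.7541 × 2.823 × 0.4546 = 0.96776
chicken→hide→oil→chicken: 0.2634 × 2.823 × 1.264 = 0.93988
chicken→timber→oil→chicken: 0.2903 × 2.502 × 1.264 = 0.91808
Maximum is cloth→hide→oil→cloth at 0.9678; no arbitrage — every cycle loses value.

0.9678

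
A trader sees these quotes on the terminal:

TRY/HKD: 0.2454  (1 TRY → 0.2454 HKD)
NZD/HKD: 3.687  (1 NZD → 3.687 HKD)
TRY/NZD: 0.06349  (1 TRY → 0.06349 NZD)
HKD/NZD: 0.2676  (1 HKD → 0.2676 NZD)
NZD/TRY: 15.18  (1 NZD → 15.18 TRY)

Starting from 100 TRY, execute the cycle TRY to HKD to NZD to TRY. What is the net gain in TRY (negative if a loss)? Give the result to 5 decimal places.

100 TRY × 0.2454 = 24.54 HKD
24.54 HKD × 0.2676 = 6.566904 NZD
6.566904 NZD × 15.18 = 99.68560272 TRY
Net change: 99.68560272 − 100 = -0.31439728 TRY

-0.31440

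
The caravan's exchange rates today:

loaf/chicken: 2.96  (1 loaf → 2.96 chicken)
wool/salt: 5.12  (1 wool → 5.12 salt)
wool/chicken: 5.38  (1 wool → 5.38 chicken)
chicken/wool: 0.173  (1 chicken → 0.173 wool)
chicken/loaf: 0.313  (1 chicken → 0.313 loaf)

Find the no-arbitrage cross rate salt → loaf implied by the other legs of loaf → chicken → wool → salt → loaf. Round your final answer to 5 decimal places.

Known legs of the cycle: 2.96 × 0.173 × 5.12 = 2.6218496
For no arbitrage the full-cycle product must be 1, so the missing rate is 1 / 2.6218496 ≈ 0.3814101.

0.38141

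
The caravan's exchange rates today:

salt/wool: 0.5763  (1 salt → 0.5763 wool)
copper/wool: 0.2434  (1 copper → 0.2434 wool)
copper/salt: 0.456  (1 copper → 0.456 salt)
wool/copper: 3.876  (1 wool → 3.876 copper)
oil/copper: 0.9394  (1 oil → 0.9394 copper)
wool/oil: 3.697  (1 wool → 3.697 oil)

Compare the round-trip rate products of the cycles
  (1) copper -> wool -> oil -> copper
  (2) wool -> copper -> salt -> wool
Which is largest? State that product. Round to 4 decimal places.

(1) 0.2434 × 3.697 × 0.9394 = 0.84532
(2) 3.876 × 0.456 × 0.5763 = 1.01858
Highest is cycle (2) at 1.0186 (>1, arbitrage).

1.0186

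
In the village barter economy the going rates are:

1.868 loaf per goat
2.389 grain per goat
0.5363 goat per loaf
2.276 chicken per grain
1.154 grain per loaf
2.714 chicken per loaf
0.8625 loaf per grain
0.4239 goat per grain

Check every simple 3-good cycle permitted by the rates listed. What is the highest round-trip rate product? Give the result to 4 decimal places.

grain→loaf→goat→grain: 0.8625 × 0.5363 × 2.389 = 1.10505
grain→goat→loaf→grain: 0.4239 × 1.868 × 1.154 = 0.91379
Maximum is grain→loaf→goat→grain at 1.1051; arbitrage exists.

1.1051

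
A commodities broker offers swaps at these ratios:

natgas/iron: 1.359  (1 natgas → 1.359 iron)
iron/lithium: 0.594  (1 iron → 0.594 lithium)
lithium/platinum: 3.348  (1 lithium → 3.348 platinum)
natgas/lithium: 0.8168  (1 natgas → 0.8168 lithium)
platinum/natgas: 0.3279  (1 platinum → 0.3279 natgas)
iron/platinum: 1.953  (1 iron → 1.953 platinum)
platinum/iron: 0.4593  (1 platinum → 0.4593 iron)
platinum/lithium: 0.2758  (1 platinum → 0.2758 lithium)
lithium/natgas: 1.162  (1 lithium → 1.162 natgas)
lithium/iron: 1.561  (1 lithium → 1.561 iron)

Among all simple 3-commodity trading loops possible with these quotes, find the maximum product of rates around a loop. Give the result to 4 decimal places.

0.9380

iron→lithium→natgas→iron: 0.594 × 1.162 × 1.359 = 0.93802
iron→lithium→platinum→iron: 0.594 × 3.348 × 0.4593 = 0.91342
natgas→lithium→platinum→natgas: 0.8168 × 3.348 × 0.3279 = 0.89669
iron→platinum→natgas→iron: 1.953 × 0.3279 × 1.359 = 0.87029
iron→platinum→lithium→iron: 1.953 × 0.2758 × 1.561 = 0.84081
Maximum is iron→lithium→natgas→iron at 0.9380; no arbitrage — every cycle loses value.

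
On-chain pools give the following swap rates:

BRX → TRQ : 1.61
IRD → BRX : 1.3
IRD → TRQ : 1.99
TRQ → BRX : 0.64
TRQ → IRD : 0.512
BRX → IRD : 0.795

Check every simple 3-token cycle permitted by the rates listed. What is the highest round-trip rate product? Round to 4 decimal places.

IRD→BRX→TRQ→IRD: 1.3 × 1.61 × 0.512 = 1.07162
IRD→TRQ→BRX→IRD: 1.99 × 0.64 × 0.795 = 1.01251
Maximum is IRD→BRX→TRQ→IRD at 1.0716; arbitrage exists.

1.0716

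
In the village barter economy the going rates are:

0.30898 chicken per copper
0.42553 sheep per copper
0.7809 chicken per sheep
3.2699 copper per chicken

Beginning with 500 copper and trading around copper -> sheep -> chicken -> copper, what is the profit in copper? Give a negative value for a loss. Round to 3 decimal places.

43.288

500 copper × 0.42553 = 212.765 sheep
212.765 sheep × 0.7809 = 166.1481885 chicken
166.1481885 chicken × 3.2699 = 543.28796157615 copper
Net change: 543.28796157615 − 500 = 43.28796157615 copper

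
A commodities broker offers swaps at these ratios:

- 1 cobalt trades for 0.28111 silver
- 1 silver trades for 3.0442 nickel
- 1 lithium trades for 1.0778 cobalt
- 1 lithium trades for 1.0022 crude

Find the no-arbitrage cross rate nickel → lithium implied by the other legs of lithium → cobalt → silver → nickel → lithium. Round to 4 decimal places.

Known legs of the cycle: 1.0778 × 0.28111 × 3.0442 = 0.9223328058236
For no arbitrage the full-cycle product must be 1, so the missing rate is 1 / 0.9223328058236 ≈ 1.084207.

1.0842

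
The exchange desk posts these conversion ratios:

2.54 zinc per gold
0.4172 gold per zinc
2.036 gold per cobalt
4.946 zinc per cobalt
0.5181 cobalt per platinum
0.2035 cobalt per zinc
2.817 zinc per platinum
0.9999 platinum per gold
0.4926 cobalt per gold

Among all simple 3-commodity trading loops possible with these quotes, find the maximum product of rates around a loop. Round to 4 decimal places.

zinc→gold→platinum→zinc: 0.4172 × 0.9999 × 2.817 = 1.17513
cobalt→gold→platinum→cobalt: 2.036 × 0.9999 × 0.5181 = 1.05475
cobalt→gold→zinc→cobalt: 2.036 × 2.54 × 0.2035 = 1.05239
cobalt→zinc→gold→cobalt: 4.946 × 0.4172 × 0.4926 = 1.01647
Maximum is zinc→gold→platinum→zinc at 1.1751; arbitrage exists.

1.1751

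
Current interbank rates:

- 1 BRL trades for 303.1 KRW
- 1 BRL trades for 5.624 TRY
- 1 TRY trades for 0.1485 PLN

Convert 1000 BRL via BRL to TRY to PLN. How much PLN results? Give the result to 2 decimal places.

835.16

1000 BRL × 5.624 = 5624 TRY
5624 TRY × 0.1485 = 835.164 PLN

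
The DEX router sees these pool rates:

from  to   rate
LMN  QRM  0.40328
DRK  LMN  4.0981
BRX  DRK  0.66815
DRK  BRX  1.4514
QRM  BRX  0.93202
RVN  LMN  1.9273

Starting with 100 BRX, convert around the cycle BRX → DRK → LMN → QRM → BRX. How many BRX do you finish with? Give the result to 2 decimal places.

102.92

100 BRX × 0.66815 = 66.815 DRK
66.815 DRK × 4.0981 = 273.8145515 LMN
273.8145515 LMN × 0.40328 = 110.42393232892 QRM
110.42393232892 QRM × 0.93202 = 102.9173134092000184 BRX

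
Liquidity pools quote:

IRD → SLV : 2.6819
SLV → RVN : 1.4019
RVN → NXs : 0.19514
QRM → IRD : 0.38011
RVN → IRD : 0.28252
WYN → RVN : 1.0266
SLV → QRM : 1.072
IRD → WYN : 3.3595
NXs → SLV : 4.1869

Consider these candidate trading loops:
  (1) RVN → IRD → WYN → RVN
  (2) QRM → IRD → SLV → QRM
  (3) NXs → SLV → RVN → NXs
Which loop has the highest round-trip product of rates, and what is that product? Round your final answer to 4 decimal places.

(1) 0.28252 × 3.3595 × 1.0266 = 0.97437
(2) 0.38011 × 2.6819 × 1.072 = 1.09282
(3) 4.1869 × 1.4019 × 0.19514 = 1.14540
Highest is cycle (3) at 1.1454 (>1, arbitrage).

1.1454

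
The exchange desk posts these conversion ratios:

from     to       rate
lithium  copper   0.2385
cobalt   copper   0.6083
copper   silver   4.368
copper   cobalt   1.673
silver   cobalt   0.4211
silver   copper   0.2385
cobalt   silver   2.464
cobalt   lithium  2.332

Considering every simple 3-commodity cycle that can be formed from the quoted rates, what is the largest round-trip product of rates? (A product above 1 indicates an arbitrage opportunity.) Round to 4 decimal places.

silver→cobalt→copper→silver: 0.4211 × 0.6083 × 4.368 = 1.11889
silver→copper→cobalt→silver: 0.2385 × 1.673 × 2.464 = 0.98316
lithium→copper→cobalt→lithium: 0.2385 × 1.673 × 2.332 = 0.93049
Maximum is silver→cobalt→copper→silver at 1.1189; arbitrage exists.

1.1189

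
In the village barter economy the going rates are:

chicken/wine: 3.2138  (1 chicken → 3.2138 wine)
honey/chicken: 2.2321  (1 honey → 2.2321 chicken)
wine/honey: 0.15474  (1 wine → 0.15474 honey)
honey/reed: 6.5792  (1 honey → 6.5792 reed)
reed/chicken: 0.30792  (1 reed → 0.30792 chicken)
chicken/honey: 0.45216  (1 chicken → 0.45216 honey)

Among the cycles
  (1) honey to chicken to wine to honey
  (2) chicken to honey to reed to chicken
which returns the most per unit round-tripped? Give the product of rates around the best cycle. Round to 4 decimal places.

(1) 2.2321 × 3.2138 × 0.15474 = 1.11003
(2) 0.45216 × 6.5792 × 0.30792 = 0.91602
Highest is cycle (1) at 1.1100 (>1, arbitrage).

1.1100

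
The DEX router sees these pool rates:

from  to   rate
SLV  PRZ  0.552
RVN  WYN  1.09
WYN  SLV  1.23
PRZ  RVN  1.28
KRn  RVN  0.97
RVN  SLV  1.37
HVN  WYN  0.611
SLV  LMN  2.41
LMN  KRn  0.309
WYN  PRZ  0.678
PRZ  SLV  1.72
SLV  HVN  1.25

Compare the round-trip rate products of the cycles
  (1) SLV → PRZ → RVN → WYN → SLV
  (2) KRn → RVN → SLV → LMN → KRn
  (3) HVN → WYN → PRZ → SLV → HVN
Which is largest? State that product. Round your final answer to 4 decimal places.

0.9896

(1) 0.552 × 1.28 × 1.09 × 1.23 = 0.94728
(2) 0.97 × 1.37 × 2.41 × 0.309 = 0.98962
(3) 0.611 × 0.678 × 1.72 × 1.25 = 0.89065
Highest is cycle (2) at 0.9896 (≤1, no arbitrage).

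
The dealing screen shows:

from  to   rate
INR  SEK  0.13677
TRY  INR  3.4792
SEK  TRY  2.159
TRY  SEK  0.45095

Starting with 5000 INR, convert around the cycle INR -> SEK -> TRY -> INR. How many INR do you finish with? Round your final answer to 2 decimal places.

5136.80

5000 INR × 0.13677 = 683.85 SEK
683.85 SEK × 2.159 = 1476.43215 TRY
1476.43215 TRY × 3.4792 = 5136.80273628 INR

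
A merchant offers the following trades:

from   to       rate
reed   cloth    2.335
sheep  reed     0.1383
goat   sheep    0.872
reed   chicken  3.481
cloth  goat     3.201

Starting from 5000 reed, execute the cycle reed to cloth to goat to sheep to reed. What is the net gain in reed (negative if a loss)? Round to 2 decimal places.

5000 reed × 2.335 = 11675 cloth
11675 cloth × 3.201 = 37371.675 goat
37371.675 goat × 0.872 = 32588.1006 sheep
32588.1006 sheep × 0.1383 = 4506.93431298 reed
Net change: 4506.93431298 − 5000 = -493.06568702 reed

-493.07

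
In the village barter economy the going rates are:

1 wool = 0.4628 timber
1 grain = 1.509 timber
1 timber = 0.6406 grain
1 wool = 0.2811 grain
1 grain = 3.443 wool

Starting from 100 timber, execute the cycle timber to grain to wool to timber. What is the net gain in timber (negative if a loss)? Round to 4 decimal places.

100 timber × 0.6406 = 64.06 grain
64.06 grain × 3.443 = 220.55858 wool
220.55858 wool × 0.4628 = 102.074510824 timber
Net change: 102.074510824 − 100 = 2.074510824 timber

2.0745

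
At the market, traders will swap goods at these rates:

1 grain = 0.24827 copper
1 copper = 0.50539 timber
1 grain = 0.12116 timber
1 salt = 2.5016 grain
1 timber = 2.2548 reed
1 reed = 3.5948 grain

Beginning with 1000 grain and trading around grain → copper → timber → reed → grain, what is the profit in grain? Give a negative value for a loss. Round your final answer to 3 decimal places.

17.030

1000 grain × 0.24827 = 248.27 copper
248.27 copper × 0.50539 = 125.4731753 timber
125.4731753 timber × 2.2548 = 282.91691566644 reed
282.91691566644 reed × 3.5948 = 1017.029728437718512 grain
Net change: 1017.029728437718512 − 1000 = 17.029728437718512 grain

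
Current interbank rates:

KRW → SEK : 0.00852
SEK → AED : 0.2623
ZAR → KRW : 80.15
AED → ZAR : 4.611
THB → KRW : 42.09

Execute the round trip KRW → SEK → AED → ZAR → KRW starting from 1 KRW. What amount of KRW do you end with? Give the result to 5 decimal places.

0.82592

1 KRW × 0.00852 = 0.00852 SEK
0.00852 SEK × 0.2623 = 0.002234796 AED
0.002234796 AED × 4.611 = 0.010304644356 ZAR
0.010304644356 ZAR × 80.15 = 0.8259172451334 KRW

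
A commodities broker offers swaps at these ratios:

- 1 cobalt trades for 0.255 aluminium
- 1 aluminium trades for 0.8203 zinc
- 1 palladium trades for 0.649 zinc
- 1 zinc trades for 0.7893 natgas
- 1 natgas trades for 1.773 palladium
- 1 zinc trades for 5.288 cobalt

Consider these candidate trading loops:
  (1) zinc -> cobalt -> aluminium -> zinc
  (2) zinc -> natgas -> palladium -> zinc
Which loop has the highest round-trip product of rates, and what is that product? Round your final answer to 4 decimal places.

1.1061

(1) 5.288 × 0.255 × 0.8203 = 1.10613
(2) 0.7893 × 1.773 × 0.649 = 0.90823
Highest is cycle (1) at 1.1061 (>1, arbitrage).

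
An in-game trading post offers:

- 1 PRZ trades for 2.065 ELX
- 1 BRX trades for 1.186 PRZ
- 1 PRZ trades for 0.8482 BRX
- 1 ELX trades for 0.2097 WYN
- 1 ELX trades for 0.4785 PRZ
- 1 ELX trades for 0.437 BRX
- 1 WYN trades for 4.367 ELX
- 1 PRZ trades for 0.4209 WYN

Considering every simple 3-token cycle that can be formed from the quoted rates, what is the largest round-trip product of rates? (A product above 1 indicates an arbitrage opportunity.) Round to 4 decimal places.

BRX→PRZ→ELX→BRX: 1.186 × 2.065 × 0.437 = 1.07025
WYN→ELX→PRZ→WYN: 4.367 × 0.4785 × 0.4209 = 0.87952
Maximum is BRX→PRZ→ELX→BRX at 1.0703; arbitrage exists.

1.0703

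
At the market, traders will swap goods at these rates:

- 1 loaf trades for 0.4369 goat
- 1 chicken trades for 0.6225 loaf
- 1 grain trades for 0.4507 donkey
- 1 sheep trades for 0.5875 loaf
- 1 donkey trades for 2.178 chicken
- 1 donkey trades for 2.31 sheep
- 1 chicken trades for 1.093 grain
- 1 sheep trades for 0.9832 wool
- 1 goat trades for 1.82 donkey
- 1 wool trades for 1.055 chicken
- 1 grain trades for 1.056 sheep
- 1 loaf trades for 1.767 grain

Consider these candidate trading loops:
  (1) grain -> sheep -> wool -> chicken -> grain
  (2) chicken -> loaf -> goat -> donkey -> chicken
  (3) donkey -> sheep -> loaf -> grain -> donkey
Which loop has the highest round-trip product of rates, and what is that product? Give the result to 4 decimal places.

(1) 1.056 × 0.9832 × 1.055 × 1.093 = 1.19723
(2) 0.6225 × 0.4369 × 1.82 × 2.178 = 1.07808
(3) 2.31 × 0.5875 × 1.767 × 0.4507 = 1.08080
Highest is cycle (1) at 1.1972 (>1, arbitrage).

1.1972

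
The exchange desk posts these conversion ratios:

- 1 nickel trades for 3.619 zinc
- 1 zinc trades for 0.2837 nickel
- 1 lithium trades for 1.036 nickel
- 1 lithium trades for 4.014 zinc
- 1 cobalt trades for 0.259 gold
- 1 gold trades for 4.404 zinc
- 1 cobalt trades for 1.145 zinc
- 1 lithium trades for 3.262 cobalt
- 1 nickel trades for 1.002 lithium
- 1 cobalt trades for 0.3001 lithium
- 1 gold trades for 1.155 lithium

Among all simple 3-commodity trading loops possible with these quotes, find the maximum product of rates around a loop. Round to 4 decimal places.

nickel→lithium→zinc→nickel: 1.002 × 4.014 × 0.2837 = 1.14105
gold→lithium→cobalt→gold: 1.155 × 3.262 × 0.259 = 0.97581
Maximum is nickel→lithium→zinc→nickel at 1.1410; arbitrage exists.

1.1410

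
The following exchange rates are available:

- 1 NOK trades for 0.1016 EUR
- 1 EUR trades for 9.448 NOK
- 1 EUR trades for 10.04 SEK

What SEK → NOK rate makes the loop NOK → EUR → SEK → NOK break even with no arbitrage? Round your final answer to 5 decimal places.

0.98033

Known legs of the cycle: 0.1016 × 10.04 = 1.020064
For no arbitrage the full-cycle product must be 1, so the missing rate is 1 / 1.020064 ≈ 0.9803306.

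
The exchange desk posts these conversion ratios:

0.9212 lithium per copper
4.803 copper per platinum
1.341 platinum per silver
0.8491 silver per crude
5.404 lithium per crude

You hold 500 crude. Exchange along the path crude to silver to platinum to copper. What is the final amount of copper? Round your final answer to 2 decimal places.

500 crude × 0.8491 = 424.55 silver
424.55 silver × 1.341 = 569.32155 platinum
569.32155 platinum × 4.803 = 2734.45140465 copper

2734.45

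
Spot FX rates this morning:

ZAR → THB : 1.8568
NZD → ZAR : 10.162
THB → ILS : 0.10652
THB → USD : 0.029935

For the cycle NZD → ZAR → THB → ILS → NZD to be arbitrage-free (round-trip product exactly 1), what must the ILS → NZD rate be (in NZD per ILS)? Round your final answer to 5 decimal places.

0.49754

Known legs of the cycle: 10.162 × 1.8568 × 0.10652 = 2.009904746432
For no arbitrage the full-cycle product must be 1, so the missing rate is 1 / 2.009904746432 ≈ 0.4975360.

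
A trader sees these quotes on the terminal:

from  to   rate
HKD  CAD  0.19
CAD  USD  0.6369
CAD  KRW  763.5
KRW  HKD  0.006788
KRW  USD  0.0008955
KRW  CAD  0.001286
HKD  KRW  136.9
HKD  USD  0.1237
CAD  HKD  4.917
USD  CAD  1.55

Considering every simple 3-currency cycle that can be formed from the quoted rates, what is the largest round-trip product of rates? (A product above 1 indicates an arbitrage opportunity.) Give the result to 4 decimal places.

USD→CAD→KRW→USD: 1.55 × 763.5 × 0.0008955 = 1.05976
CAD→KRW→HKD→CAD: 763.5 × 0.006788 × 0.19 = 0.98470
USD→CAD→HKD→USD: 1.55 × 4.917 × 0.1237 = 0.94276
CAD→HKD→KRW→CAD: 4.917 × 136.9 × 0.001286 = 0.86565
Maximum is USD→CAD→KRW→USD at 1.0598; arbitrage exists.

1.0598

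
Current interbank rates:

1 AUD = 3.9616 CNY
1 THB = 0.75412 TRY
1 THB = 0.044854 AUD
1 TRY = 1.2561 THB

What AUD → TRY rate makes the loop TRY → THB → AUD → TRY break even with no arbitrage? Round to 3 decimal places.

17.749

Known legs of the cycle: 1.2561 × 0.044854 = 0.0563411094
For no arbitrage the full-cycle product must be 1, so the missing rate is 1 / 0.0563411094 ≈ 17.74903.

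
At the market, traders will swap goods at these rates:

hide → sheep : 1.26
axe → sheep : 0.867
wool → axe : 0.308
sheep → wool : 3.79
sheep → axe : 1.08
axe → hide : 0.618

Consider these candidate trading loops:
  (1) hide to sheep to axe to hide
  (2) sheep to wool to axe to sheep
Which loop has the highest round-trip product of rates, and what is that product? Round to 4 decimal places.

1.0121

(1) 1.26 × 1.08 × 0.618 = 0.84097
(2) 3.79 × 0.308 × 0.867 = 1.01207
Highest is cycle (2) at 1.0121 (>1, arbitrage).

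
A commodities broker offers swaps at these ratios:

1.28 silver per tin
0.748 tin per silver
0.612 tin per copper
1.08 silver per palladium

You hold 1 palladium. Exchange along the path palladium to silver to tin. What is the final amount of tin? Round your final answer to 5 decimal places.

1 palladium × 1.08 = 1.08 silver
1.08 silver × 0.748 = 0.80784 tin

0.80784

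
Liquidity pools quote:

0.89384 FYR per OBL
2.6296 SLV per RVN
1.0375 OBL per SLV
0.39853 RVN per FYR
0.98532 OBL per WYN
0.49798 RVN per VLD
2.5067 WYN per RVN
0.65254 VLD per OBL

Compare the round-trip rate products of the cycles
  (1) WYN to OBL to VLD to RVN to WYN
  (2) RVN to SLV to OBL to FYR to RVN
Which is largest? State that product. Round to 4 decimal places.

(1) 0.98532 × 0.65254 × 0.49798 × 2.5067 = 0.80260
(2) 2.6296 × 1.0375 × 0.89384 × 0.39853 = 0.97185
Highest is cycle (2) at 0.9718 (≤1, no arbitrage).

0.9718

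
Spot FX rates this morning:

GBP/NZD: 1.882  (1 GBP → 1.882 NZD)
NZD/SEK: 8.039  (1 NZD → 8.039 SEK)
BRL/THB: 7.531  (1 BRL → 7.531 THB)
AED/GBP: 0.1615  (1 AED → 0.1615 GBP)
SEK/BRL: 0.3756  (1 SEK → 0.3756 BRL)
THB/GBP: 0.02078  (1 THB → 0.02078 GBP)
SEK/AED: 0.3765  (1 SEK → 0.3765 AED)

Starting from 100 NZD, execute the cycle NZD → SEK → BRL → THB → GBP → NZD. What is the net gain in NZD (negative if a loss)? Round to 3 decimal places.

100 NZD × 8.039 = 803.9 SEK
803.9 SEK × 0.3756 = 301.94484 BRL
301.94484 BRL × 7.531 = 2273.94659004 THB
2273.94659004 THB × 0.02078 = 47.2526101410312 GBP
47.2526101410312 GBP × 1.882 = 88.9294122854207184 NZD
Net change: 88.9294122854207184 − 100 = -11.0705877145792816 NZD

-11.071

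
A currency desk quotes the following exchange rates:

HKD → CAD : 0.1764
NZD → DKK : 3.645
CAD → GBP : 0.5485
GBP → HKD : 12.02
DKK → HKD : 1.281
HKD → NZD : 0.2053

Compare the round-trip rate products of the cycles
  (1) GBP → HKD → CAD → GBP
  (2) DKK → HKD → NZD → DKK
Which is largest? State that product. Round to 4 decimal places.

1.1630

(1) 12.02 × 0.1764 × 0.5485 = 1.16300
(2) 1.281 × 0.2053 × 3.645 = 0.95860
Highest is cycle (1) at 1.1630 (>1, arbitrage).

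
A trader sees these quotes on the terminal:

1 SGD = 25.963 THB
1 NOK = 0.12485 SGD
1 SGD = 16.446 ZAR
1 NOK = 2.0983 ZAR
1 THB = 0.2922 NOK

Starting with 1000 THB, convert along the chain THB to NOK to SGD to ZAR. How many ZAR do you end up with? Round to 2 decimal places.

599.97

1000 THB × 0.2922 = 292.2 NOK
292.2 NOK × 0.12485 = 36.48117 SGD
36.48117 SGD × 16.446 = 599.96932182 ZAR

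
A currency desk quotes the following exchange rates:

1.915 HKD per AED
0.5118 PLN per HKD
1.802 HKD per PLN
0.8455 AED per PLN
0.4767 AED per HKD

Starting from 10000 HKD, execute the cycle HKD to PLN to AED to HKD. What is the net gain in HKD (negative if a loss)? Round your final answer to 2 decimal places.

10000 HKD × 0.5118 = 5118 PLN
5118 PLN × 0.8455 = 4327.269 AED
4327.269 AED × 1.915 = 8286.720135 HKD
Net change: 8286.720135 − 10000 = -1713.279865 HKD

-1713.28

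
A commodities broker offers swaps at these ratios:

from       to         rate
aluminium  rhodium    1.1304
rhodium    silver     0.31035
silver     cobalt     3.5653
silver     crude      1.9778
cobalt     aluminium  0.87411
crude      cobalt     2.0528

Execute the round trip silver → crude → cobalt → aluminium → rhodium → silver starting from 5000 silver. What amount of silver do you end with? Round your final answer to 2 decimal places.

5000 silver × 1.9778 = 9889 crude
9889 crude × 2.0528 = 20300.1392 cobalt
20300.1392 cobalt × 0.87411 = 17744.554676112 aluminium
17744.554676112 aluminium × 1.1304 = 20058.4446058770048 rhodium
20058.4446058770048 rhodium × 0.31035 = 6225.13828343392843968 silver

6225.14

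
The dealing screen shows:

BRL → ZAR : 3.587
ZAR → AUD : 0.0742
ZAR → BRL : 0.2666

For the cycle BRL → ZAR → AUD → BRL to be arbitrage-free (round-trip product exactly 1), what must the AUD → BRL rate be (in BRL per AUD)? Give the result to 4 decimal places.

3.7572

Known legs of the cycle: 3.587 × 0.0742 = 0.2661554
For no arbitrage the full-cycle product must be 1, so the missing rate is 1 / 0.2661554 ≈ 3.757203.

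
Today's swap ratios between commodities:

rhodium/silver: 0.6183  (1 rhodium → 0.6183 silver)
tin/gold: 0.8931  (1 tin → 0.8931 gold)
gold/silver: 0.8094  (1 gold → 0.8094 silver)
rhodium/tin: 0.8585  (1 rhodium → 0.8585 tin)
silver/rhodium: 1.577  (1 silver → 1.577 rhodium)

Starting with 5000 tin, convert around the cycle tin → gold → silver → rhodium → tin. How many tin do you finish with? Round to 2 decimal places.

5000 tin × 0.8931 = 4465.5 gold
4465.5 gold × 0.8094 = 3614.3757 silver
3614.3757 silver × 1.577 = 5699.8704789 rhodium
5699.8704789 rhodium × 0.8585 = 4893.33880613565 tin

4893.34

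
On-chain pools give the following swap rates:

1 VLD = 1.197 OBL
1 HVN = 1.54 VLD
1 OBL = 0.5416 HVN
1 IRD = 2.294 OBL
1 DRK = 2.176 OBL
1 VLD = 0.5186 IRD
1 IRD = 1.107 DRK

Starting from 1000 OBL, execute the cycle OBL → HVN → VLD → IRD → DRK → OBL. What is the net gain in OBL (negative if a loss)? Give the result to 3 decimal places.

41.930

1000 OBL × 0.5416 = 541.6 HVN
541.6 HVN × 1.54 = 834.064 VLD
834.064 VLD × 0.5186 = 432.5455904 IRD
432.5455904 IRD × 1.107 = 478.8279685728 DRK
478.8279685728 DRK × 2.176 = 1041.9296596144128 OBL
Net change: 1041.9296596144128 − 1000 = 41.9296596144128 OBL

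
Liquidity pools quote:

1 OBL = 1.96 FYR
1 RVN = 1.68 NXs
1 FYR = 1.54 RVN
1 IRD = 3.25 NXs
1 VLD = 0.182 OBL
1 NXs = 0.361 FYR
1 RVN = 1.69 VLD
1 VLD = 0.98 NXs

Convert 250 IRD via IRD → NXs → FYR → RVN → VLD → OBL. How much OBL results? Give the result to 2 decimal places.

250 IRD × 3.25 = 812.5 NXs
812.5 NXs × 0.361 = 293.3125 FYR
293.3125 FYR × 1.54 = 451.70125 RVN
451.70125 RVN × 1.69 = 763.3751125 VLD
763.3751125 VLD × 0.182 = 138.934270475 OBL

138.93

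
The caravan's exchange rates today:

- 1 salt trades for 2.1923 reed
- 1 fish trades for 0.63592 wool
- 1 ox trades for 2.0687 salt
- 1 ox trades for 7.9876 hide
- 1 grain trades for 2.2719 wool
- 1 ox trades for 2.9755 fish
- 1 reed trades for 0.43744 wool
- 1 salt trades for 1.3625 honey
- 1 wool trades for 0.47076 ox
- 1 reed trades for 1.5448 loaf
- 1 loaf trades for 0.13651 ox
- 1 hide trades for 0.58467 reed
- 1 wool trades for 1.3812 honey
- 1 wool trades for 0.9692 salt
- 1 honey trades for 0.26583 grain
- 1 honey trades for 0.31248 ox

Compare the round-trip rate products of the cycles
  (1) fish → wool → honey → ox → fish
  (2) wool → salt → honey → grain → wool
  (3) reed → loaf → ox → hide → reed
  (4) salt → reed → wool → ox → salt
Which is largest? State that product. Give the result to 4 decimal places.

(1) 0.63592 × 1.3812 × 0.31248 × 2.9755 = 0.81666
(2) 0.9692 × 1.3625 × 0.26583 × 2.2719 = 0.79752
(3) 1.5448 × 0.13651 × 7.9876 × 0.58467 = 0.98484
(4) 2.1923 × 0.43744 × 0.47076 × 2.0687 = 0.93393
Highest is cycle (3) at 0.9848 (≤1, no arbitrage).

0.9848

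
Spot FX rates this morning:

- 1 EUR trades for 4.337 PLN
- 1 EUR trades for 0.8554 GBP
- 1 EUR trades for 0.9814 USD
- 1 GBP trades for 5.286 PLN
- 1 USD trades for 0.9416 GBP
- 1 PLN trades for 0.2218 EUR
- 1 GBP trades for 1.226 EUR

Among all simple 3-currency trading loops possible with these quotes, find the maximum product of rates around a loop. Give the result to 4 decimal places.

1.1329

EUR→USD→GBP→EUR: 0.9814 × 0.9416 × 1.226 = 1.13293
EUR→GBP→PLN→EUR: 0.8554 × 5.286 × 0.2218 = 1.00290
Maximum is EUR→USD→GBP→EUR at 1.1329; arbitrage exists.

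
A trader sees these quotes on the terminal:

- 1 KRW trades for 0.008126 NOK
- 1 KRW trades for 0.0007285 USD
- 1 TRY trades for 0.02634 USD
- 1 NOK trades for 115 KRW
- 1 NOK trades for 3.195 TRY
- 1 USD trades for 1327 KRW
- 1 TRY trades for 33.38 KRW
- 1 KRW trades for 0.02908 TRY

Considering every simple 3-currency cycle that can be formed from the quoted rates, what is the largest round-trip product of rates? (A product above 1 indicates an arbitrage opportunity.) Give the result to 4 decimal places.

TRY→USD→KRW→TRY: 0.02634 × 1327 × 0.02908 = 1.01644
NOK→TRY→KRW→NOK: 3.195 × 33.38 × 0.008126 = 0.86663
Maximum is TRY→USD→KRW→TRY at 1.0164; arbitrage exists.

1.0164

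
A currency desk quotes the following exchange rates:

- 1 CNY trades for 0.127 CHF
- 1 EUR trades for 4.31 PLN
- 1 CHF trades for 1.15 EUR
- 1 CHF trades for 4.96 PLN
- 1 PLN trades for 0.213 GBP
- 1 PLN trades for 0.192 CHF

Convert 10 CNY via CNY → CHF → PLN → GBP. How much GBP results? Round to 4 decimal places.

1.3417

10 CNY × 0.127 = 1.27 CHF
1.27 CHF × 4.96 = 6.2992 PLN
6.2992 PLN × 0.213 = 1.3417296 GBP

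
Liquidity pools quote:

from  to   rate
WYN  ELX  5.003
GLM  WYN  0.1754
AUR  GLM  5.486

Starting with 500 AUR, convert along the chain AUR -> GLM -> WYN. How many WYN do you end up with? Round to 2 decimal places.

481.12

500 AUR × 5.486 = 2743 GLM
2743 GLM × 0.1754 = 481.1222 WYN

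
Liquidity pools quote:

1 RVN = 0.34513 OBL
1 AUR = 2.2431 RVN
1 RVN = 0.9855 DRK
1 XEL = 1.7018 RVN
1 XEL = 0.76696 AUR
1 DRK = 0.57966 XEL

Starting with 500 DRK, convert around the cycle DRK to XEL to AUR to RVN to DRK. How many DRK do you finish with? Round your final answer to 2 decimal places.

491.38

500 DRK × 0.57966 = 289.83 XEL
289.83 XEL × 0.76696 = 222.2880168 AUR
222.2880168 AUR × 2.2431 = 498.61425048408 RVN
498.61425048408 RVN × 0.9855 = 491.38434385206084 DRK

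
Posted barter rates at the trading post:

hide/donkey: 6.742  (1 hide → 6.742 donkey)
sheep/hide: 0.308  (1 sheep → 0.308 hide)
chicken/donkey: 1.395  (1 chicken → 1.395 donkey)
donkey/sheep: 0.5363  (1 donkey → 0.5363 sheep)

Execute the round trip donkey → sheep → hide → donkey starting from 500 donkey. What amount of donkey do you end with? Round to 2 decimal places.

500 donkey × 0.5363 = 268.15 sheep
268.15 sheep × 0.308 = 82.5902 hide
82.5902 hide × 6.742 = 556.8231284 donkey

556.82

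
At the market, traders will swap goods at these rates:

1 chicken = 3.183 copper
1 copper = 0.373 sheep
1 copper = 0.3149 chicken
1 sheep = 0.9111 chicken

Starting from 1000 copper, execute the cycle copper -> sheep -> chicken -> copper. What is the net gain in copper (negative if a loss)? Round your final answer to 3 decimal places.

81.712

1000 copper × 0.373 = 373 sheep
373 sheep × 0.9111 = 339.8403 chicken
339.8403 chicken × 3.183 = 1081.7116749 copper
Net change: 1081.7116749 − 1000 = 81.7116749 copper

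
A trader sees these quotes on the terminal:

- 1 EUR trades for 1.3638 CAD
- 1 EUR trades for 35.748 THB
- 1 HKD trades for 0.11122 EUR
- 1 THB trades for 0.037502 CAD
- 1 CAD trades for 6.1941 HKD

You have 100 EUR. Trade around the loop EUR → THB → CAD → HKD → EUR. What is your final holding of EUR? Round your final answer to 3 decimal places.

92.356

100 EUR × 35.748 = 3574.8 THB
3574.8 THB × 0.037502 = 134.0621496 CAD
134.0621496 CAD × 6.1941 = 830.39436083736 HKD
830.39436083736 HKD × 0.11122 = 92.3564608123311792 EUR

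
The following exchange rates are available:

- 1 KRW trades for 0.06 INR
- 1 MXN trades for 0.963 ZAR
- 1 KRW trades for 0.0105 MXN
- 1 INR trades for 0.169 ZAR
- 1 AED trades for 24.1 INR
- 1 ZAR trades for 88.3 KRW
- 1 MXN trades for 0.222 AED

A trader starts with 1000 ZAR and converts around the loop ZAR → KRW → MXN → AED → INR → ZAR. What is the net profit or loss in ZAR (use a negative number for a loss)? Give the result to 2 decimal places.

1000 ZAR × 88.3 = 88300 KRW
88300 KRW × 0.0105 = 927.15 MXN
927.15 MXN × 0.222 = 205.8273 AED
205.8273 AED × 24.1 = 4960.43793 INR
4960.43793 INR × 0.169 = 838.31401017 ZAR
Net change: 838.31401017 − 1000 = -161.68598983 ZAR

-161.69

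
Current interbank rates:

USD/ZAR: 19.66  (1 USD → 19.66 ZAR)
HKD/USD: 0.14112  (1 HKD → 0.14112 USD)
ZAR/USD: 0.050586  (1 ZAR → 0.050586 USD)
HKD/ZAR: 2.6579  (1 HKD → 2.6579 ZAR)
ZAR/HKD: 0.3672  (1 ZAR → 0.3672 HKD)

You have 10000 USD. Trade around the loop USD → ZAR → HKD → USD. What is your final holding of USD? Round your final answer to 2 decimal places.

10000 USD × 19.66 = 196600 ZAR
196600 ZAR × 0.3672 = 72191.52 HKD
72191.52 HKD × 0.14112 = 10187.6673024 USD

10187.67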